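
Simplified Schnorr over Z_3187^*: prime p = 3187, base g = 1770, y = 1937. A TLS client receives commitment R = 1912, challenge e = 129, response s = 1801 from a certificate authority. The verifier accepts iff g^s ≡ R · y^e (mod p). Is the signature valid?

invalid

g^s mod p:
1770^1801 mod 3187 = 751
R · y^e mod p:
1937^129 mod 3187 = 331
1912·331 = 632872 ≡ 1846 (mod 3187)
751 ≠ 1846; the check fails.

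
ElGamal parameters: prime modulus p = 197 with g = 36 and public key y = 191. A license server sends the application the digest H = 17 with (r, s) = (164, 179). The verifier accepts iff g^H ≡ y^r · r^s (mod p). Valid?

yes

Left side g^H mod p:
36^2 = 1296 ≡ 114
36^4 ≡ 114^2 = 12996 ≡ 191
36^8 ≡ 191^2 = 36481 ≡ 36
36^16 ≡ 36^2 = 1296 ≡ 114
17 = 16 + 1, so 36^17 ≡ 114·36 ≡ 164 (mod 197)
Right side y^r · r^s mod p:
191^2 = 36481 ≡ 36
191^4 ≡ 36^2 = 1296 ≡ 114
191^8 ≡ 114^2 = 12996 ≡ 191
191^16 ≡ 191^2 = 36481 ≡ 36
191^32 ≡ 36^2 = 1296 ≡ 114
191^64 ≡ 114^2 = 12996 ≡ 191
191^128 ≡ 191^2 = 36481 ≡ 36
164 = 128 + 32 + 4, so 191^164 ≡ 36·114·114 ≡ 178 (mod 197)
164^2 = 26896 ≡ 104
164^4 ≡ 104^2 = 10816 ≡ 178
164^8 ≡ 178^2 = 31684 ≡ 164
164^16 ≡ 164^2 = 26896 ≡ 104
164^32 ≡ 104^2 = 10816 ≡ 178
164^64 ≡ 178^2 = 31684 ≡ 164
164^128 ≡ 164^2 = 26896 ≡ 104
179 = 128 + 32 + 16 + 2 + 1, so 164^179 ≡ 104·178·104·104·164 ≡ 178 (mod 197)
178·178 = 31684 ≡ 164 (mod 197)
164 ≡ 164 (mod 197), so the signature is genuine.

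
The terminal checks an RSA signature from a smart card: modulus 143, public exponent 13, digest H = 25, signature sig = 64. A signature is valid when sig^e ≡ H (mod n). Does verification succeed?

passes

sig^13 mod 143 = 25
sig^13 mod 143 = 25 matches H.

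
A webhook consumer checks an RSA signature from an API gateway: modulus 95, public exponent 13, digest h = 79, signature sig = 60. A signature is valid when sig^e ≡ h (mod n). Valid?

sig^2 ≡ 60^2 = 3600 ≡ 85
sig^4 ≡ 85^2 = 7225 ≡ 5
sig^8 ≡ 5^2 = 25
13 = 8 + 4 + 1, so sig^13 ≡ 25·5·60 ≡ 90 (mod 95)
sig^13 mod 95 = 90, but h = 79.

no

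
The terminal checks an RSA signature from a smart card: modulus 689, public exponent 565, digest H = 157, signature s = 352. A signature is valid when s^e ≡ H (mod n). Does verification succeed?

Squares mod 689: s^1≡352, s^2≡573, s^4≡365, s^8≡248, s^16≡183, s^32≡417, s^64≡261, s^128≡599, s^256≡521, s^512≡664
565 = 512 + 32 + 16 + 4 + 1, so s^565 ≡ 664·417·183·365·352 ≡ 157 (mod 689)
s^565 mod 689 = 157 matches H.

passes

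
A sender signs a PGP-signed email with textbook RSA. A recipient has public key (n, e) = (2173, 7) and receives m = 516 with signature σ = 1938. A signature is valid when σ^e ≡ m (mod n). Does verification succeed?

fails

Squares mod 2173: σ^1≡1938, σ^2≡900, σ^4≡1644
7 = 4 + 2 + 1, so σ^7 ≡ 1644·900·1938 ≡ 76 (mod 2173)
The recovered value 76 does not match the digest 516.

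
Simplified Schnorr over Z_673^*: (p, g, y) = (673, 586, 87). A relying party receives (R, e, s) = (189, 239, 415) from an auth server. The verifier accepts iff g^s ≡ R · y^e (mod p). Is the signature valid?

g^s mod p:
Squares mod 673: 586^1≡586, 586^2≡166, 586^4≡636, 586^8≡23, 586^16≡529, 586^32≡546, 586^64≡650, 586^128≡529, 586^256≡546
415 = 256 + 128 + 16 + 8 + 4 + 2 + 1, so 586^415 ≡ 546·529·529·23·636·166·586 ≡ 194 (mod 673)
R · y^e mod p:
Squares mod 673: 87^1≡87, 87^2≡166, 87^4≡636, 87^8≡23, 87^16≡529, 87^32≡546, 87^64≡650, 87^128≡529
239 = 128 + 64 + 32 + 8 + 4 + 2 + 1, so 87^239 ≡ 529·650·546·23·636·166·87 ≡ 184 (mod 673)
189·184 = 34776 ≡ 453 (mod 673)
194 ≠ 453; the check fails.

invalid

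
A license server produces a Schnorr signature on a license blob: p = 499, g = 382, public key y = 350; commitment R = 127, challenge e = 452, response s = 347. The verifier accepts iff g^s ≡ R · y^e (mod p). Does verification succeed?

g^s mod p:
382^2 = 145924 ≡ 216
382^4 ≡ 216^2 = 46656 ≡ 249
382^8 ≡ 249^2 = 62001 ≡ 125
382^16 ≡ 125^2 = 15625 ≡ 156
382^32 ≡ 156^2 = 24336 ≡ 384
382^64 ≡ 384^2 = 147456 ≡ 251
382^128 ≡ 251^2 = 63001 ≡ 127
382^256 ≡ 127^2 = 16129 ≡ 161
347 = 256 + 64 + 16 + 8 + 2 + 1, so 382^347 ≡ 161·251·156·125·216·382 ≡ 165 (mod 499)
R · y^e mod p:
350^2 = 122500 ≡ 245
350^4 ≡ 245^2 = 60025 ≡ 145
350^8 ≡ 145^2 = 21025 ≡ 67
350^16 ≡ 67^2 = 4489 ≡ 497
350^32 ≡ 497^2 = 247009 ≡ 4
350^64 ≡ 4^2 = 16
350^128 ≡ 16^2 = 256
350^256 ≡ 256^2 = 65536 ≡ 167
452 = 256 + 128 + 64 + 4, so 350^452 ≡ 167·256·16·145 ≡ 406 (mod 499)
127·406 = 51562 ≡ 165 (mod 499)
165 ≡ 165 (mod 499); signature holds.

passes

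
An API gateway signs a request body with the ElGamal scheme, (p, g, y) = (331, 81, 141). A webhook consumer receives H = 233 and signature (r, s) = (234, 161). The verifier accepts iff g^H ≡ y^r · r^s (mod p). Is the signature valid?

Left side g^H mod p:
Squares mod 331: 81^1≡81, 81^2≡272, 81^4≡171, 81^8≡113, 81^16≡191, 81^32≡71, 81^64≡76, 81^128≡149
233 = 128 + 64 + 32 + 8 + 1, so 81^233 ≡ 149·76·71·113·81 ≡ 87 (mod 331)
Right side y^r · r^s mod p:
Squares mod 331: 141^1≡141, 141^2≡21, 141^4≡110, 141^8≡184, 141^16≡94, 141^32≡230, 141^64≡271, 141^128≡290
234 = 128 + 64 + 32 + 8 + 2, so 141^234 ≡ 290·271·230·184·21 ≡ 172 (mod 331)
Squares mod 331: 234^1≡234, 234^2≡141, 234^4≡21, 234^8≡110, 234^16≡184, 234^32≡94, 234^64≡230, 234^128≡271
161 = 128 + 32 + 1, so 234^161 ≡ 271·94·234 ≡ 268 (mod 331)
172·268 = 46096 ≡ 87 (mod 331)
87 ≡ 87 (mod 331), so the signature is genuine.

valid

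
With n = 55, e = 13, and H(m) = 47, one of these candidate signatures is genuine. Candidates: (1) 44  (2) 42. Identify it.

2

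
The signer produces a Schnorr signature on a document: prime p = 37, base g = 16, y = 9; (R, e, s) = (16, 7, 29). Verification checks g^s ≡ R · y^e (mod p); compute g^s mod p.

34

Squares mod 37: 16^1≡16, 16^2≡34, 16^4≡9, 16^8≡7, 16^16≡12
29 = 16 + 8 + 4 + 1, so 16^29 ≡ 12·7·9·16 ≡ 34 (mod 37)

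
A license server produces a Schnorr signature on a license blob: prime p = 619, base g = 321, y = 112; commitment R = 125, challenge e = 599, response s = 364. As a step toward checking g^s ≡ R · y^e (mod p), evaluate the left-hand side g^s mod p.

321^2 = 103041 ≡ 287
321^4 ≡ 287^2 = 82369 ≡ 42
321^8 ≡ 42^2 = 1764 ≡ 526
321^16 ≡ 526^2 = 276676 ≡ 602
321^32 ≡ 602^2 = 362404 ≡ 289
321^64 ≡ 289^2 = 83521 ≡ 575
321^128 ≡ 575^2 = 330625 ≡ 79
321^256 ≡ 79^2 = 6241 ≡ 51
364 = 256 + 64 + 32 + 8 + 4, so 321^364 ≡ 51·575·289·526·42 ≡ 127 (mod 619)

127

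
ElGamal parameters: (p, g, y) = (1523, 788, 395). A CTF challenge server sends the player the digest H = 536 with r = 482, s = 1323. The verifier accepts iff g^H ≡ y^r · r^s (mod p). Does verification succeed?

Left side g^H mod p:
788^2 = 620944 ≡ 1083
788^4 ≡ 1083^2 = 1172889 ≡ 179
788^8 ≡ 179^2 = 32041 ≡ 58
788^16 ≡ 58^2 = 3364 ≡ 318
788^32 ≡ 318^2 = 101124 ≡ 606
788^64 ≡ 606^2 = 367236 ≡ 193
788^128 ≡ 193^2 = 37249 ≡ 697
788^256 ≡ 697^2 = 485809 ≡ 1495
788^512 ≡ 1495^2 = 2235025 ≡ 784
536 = 512 + 16 + 8, so 788^536 ≡ 784·318·58 ≡ 734 (mod 1523)
Right side y^r · r^s mod p:
395^2 = 156025 ≡ 679
395^4 ≡ 679^2 = 461041 ≡ 1095
395^8 ≡ 1095^2 = 1199025 ≡ 424
395^16 ≡ 424^2 = 179776 ≡ 62
395^32 ≡ 62^2 = 3844 ≡ 798
395^64 ≡ 798^2 = 636804 ≡ 190
395^128 ≡ 190^2 = 36100 ≡ 1071
395^256 ≡ 1071^2 = 1147041 ≡ 222
482 = 256 + 128 + 64 + 32 + 2, so 395^482 ≡ 222·1071·190·798·679 ≡ 493 (mod 1523)
482^2 = 232324 ≡ 828
482^4 ≡ 828^2 = 685584 ≡ 234
482^8 ≡ 234^2 = 54756 ≡ 1451
482^16 ≡ 1451^2 = 2105401 ≡ 615
482^32 ≡ 615^2 = 378225 ≡ 521
482^64 ≡ 521^2 = 271441 ≡ 347
482^128 ≡ 347^2 = 120409 ≡ 92
482^256 ≡ 92^2 = 8464 ≡ 849
482^512 ≡ 849^2 = 720801 ≡ 422
482^1024 ≡ 422^2 = 178084 ≡ 1416
1323 = 1024 + 256 + 32 + 8 + 2 + 1, so 482^1323 ≡ 1416·849·521·1451·828·482 ≡ 1085 (mod 1523)
493·1085 = 534905 ≡ 332 (mod 1523)
734 ≠ 332, so verification fails.

fails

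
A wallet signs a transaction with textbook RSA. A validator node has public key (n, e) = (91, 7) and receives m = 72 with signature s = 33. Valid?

s^2 ≡ 33^2 = 1089 ≡ 88
s^4 ≡ 88^2 = 7744 ≡ 9
7 = 4 + 2 + 1, so s^7 ≡ 9·88·33 ≡ 19 (mod 91)
The recovered value 19 does not match the digest 72.

no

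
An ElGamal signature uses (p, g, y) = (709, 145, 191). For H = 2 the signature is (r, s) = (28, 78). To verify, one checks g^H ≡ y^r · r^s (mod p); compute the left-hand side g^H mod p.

464

145^2 = 21025 ≡ 464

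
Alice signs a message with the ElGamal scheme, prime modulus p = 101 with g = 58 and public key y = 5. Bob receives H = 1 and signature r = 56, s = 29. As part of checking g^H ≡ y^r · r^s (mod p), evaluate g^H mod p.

58

58^1 mod 101 = 58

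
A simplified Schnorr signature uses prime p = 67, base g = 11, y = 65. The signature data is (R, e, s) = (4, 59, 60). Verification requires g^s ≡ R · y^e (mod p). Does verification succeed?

fails

g^s mod p:
11^2 = 121 ≡ 54
11^4 ≡ 54^2 = 2916 ≡ 35
11^8 ≡ 35^2 = 1225 ≡ 19
11^16 ≡ 19^2 = 361 ≡ 26
11^32 ≡ 26^2 = 676 ≡ 6
60 = 32 + 16 + 8 + 4, so 11^60 ≡ 6·26·19·35 ≡ 24 (mod 67)
R · y^e mod p:
65^2 = 4225 ≡ 4
65^4 ≡ 4^2 = 16
65^8 ≡ 16^2 = 256 ≡ 55
65^16 ≡ 55^2 = 3025 ≡ 10
65^32 ≡ 10^2 = 100 ≡ 33
59 = 32 + 16 + 8 + 2 + 1, so 65^59 ≡ 33·10·55·4·65 ≡ 56 (mod 67)
4·56 = 224 ≡ 23 (mod 67)
24 ≠ 23; the check fails.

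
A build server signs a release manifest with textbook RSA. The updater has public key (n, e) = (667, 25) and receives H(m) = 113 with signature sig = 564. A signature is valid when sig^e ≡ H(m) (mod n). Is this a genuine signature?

sig^2 ≡ 564^2 = 318096 ≡ 604
sig^4 ≡ 604^2 = 364816 ≡ 634
sig^8 ≡ 634^2 = 401956 ≡ 422
sig^16 ≡ 422^2 = 178084 ≡ 662
25 = 16 + 8 + 1, so sig^25 ≡ 662·422·564 ≡ 555 (mod 667)
555 ≠ 113, so verification fails.

forged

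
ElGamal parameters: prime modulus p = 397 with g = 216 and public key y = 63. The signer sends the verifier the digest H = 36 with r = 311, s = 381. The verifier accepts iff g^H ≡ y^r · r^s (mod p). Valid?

Left side g^H mod p:
216^2 = 46656 ≡ 207
216^4 ≡ 207^2 = 42849 ≡ 370
216^8 ≡ 370^2 = 136900 ≡ 332
216^16 ≡ 332^2 = 110224 ≡ 255
216^32 ≡ 255^2 = 65025 ≡ 314
36 = 32 + 4, so 216^36 ≡ 314·370 ≡ 256 (mod 397)
Right side y^r · r^s mod p:
63^2 = 3969 ≡ 396
63^4 ≡ 396^2 = 156816 ≡ 1
63^8 ≡ 1^2 = 1
63^16 ≡ 1^2 = 1
63^32 ≡ 1^2 = 1
63^64 ≡ 1^2 = 1
63^128 ≡ 1^2 = 1
63^256 ≡ 1^2 = 1
311 = 256 + 32 + 16 + 4 + 2 + 1, so 63^311 ≡ 1·1·1·1·396·63 ≡ 334 (mod 397)
311^2 = 96721 ≡ 250
311^4 ≡ 250^2 = 62500 ≡ 171
311^8 ≡ 171^2 = 29241 ≡ 260
311^16 ≡ 260^2 = 67600 ≡ 110
311^32 ≡ 110^2 = 12100 ≡ 190
311^64 ≡ 190^2 = 36100 ≡ 370
311^128 ≡ 370^2 = 136900 ≡ 332
311^256 ≡ 332^2 = 110224 ≡ 255
381 = 256 + 64 + 32 + 16 + 8 + 4 + 1, so 311^381 ≡ 255·370·190·110·260·171·311 ≡ 389 (mod 397)
334·389 = 129926 ≡ 107 (mod 397)
256 ≠ 107, so verification fails.

no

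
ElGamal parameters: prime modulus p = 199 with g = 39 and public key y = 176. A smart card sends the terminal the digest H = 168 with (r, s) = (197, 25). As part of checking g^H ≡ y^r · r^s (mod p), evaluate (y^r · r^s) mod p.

Squares mod 199: 176^1≡176, 176^2≡131, 176^4≡47, 176^8≡20, 176^16≡2, 176^32≡4, 176^64≡16, 176^128≡57
197 = 128 + 64 + 4 + 1, so 176^197 ≡ 57·16·47·176 ≡ 173 (mod 199)
Squares mod 199: 197^1≡197, 197^2≡4, 197^4≡16, 197^8≡57, 197^16≡65
25 = 16 + 8 + 1, so 197^25 ≡ 65·57·197 ≡ 152 (mod 199)
y^r · r^s ≡ 173·152 = 26296 ≡ 28 (mod 199)

28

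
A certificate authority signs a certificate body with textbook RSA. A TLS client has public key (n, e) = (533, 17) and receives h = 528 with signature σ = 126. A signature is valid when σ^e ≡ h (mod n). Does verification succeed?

fails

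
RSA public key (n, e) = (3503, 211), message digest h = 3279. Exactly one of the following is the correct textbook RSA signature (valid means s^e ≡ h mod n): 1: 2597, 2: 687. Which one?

1

Candidate 1: 2597^211 mod 3503 = 3279
  → matches h = 3279
Candidate 2: 687^211 mod 3503 = 1152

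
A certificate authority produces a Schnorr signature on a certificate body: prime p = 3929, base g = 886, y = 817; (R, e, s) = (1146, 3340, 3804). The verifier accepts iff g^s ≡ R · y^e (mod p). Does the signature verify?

does not verify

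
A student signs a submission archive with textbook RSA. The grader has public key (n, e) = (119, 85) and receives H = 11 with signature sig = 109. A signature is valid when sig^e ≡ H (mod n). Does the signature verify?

verifies

sig^2 ≡ 109^2 = 11881 ≡ 100
sig^4 ≡ 100^2 = 10000 ≡ 4
sig^8 ≡ 4^2 = 16
sig^16 ≡ 16^2 = 256 ≡ 18
sig^32 ≡ 18^2 = 324 ≡ 86
sig^64 ≡ 86^2 = 7396 ≡ 18
85 = 64 + 16 + 4 + 1, so sig^85 ≡ 18·18·4·109 ≡ 11 (mod 119)
sig^85 mod 119 = 11 matches H.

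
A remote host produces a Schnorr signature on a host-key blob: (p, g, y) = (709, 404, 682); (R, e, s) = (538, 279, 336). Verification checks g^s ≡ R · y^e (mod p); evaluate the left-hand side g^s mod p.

404^2 = 163216 ≡ 146
404^4 ≡ 146^2 = 21316 ≡ 46
404^8 ≡ 46^2 = 2116 ≡ 698
404^16 ≡ 698^2 = 487204 ≡ 121
404^32 ≡ 121^2 = 14641 ≡ 461
404^64 ≡ 461^2 = 212521 ≡ 530
404^128 ≡ 530^2 = 280900 ≡ 136
404^256 ≡ 136^2 = 18496 ≡ 62
336 = 256 + 64 + 16, so 404^336 ≡ 62·530·121 ≡ 697 (mod 709)

697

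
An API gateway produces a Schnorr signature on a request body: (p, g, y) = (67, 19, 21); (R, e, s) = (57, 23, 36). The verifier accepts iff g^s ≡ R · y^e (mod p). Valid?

no

g^s mod p:
Squares mod 67: 19^1≡19, 19^2≡26, 19^4≡6, 19^8≡36, 19^16≡23, 19^32≡60
36 = 32 + 4, so 19^36 ≡ 60·6 ≡ 25 (mod 67)
R · y^e mod p:
Squares mod 67: 21^1≡21, 21^2≡39, 21^4≡47, 21^8≡65, 21^16≡4
23 = 16 + 4 + 2 + 1, so 21^23 ≡ 4·47·39·21 ≡ 6 (mod 67)
57·6 = 342 ≡ 7 (mod 67)
25 ≠ 7; the check fails.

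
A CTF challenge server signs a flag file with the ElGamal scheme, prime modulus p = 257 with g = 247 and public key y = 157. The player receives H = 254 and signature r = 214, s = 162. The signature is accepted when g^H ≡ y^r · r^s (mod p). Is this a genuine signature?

genuine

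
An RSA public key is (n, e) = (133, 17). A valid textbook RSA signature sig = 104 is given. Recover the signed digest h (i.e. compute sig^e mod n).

55

Squares mod 133: sig^1≡104, sig^2≡43, sig^4≡120, sig^8≡36, sig^16≡99
17 = 16 + 1, so sig^17 ≡ 99·104 ≡ 55 (mod 133)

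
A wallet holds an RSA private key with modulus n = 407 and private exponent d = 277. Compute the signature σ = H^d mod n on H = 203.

135

H^277 mod 407 = 135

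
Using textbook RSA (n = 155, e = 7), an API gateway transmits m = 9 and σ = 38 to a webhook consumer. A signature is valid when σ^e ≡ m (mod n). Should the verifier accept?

Squares mod 155: σ^1≡38, σ^2≡49, σ^4≡76
7 = 4 + 2 + 1, so σ^7 ≡ 76·49·38 ≡ 152 (mod 155)
152 ≠ 9, so verification fails.

reject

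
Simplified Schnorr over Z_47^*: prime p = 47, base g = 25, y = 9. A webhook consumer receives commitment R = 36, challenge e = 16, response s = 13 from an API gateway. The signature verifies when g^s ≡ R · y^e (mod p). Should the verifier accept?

g^s mod p:
25^2 = 625 ≡ 14
25^4 ≡ 14^2 = 196 ≡ 8
25^8 ≡ 8^2 = 64 ≡ 17
13 = 8 + 4 + 1, so 25^13 ≡ 17·8·25 ≡ 16 (mod 47)
R · y^e mod p:
9^2 = 81 ≡ 34
9^4 ≡ 34^2 = 1156 ≡ 28
9^8 ≡ 28^2 = 784 ≡ 32
9^16 ≡ 32^2 = 1024 ≡ 37
36·37 = 1332 ≡ 16 (mod 47)
16 ≡ 16 (mod 47); signature holds.

accept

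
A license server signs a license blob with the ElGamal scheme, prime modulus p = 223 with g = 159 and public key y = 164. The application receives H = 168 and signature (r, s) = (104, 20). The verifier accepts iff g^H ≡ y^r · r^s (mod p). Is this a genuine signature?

Left side g^H mod p:
159^2 = 25281 ≡ 82
159^4 ≡ 82^2 = 6724 ≡ 34
159^8 ≡ 34^2 = 1156 ≡ 41
159^16 ≡ 41^2 = 1681 ≡ 120
159^32 ≡ 120^2 = 14400 ≡ 128
159^64 ≡ 128^2 = 16384 ≡ 105
159^128 ≡ 105^2 = 11025 ≡ 98
168 = 128 + 32 + 8, so 159^168 ≡ 98·128·41 ≡ 66 (mod 223)
Right side y^r · r^s mod p:
164^2 = 26896 ≡ 136
164^4 ≡ 136^2 = 18496 ≡ 210
164^8 ≡ 210^2 = 44100 ≡ 169
164^16 ≡ 169^2 = 28561 ≡ 17
164^32 ≡ 17^2 = 289 ≡ 66
164^64 ≡ 66^2 = 4356 ≡ 119
104 = 64 + 32 + 8, so 164^104 ≡ 119·66·169 ≡ 30 (mod 223)
104^2 = 10816 ≡ 112
104^4 ≡ 112^2 = 12544 ≡ 56
104^8 ≡ 56^2 = 3136 ≡ 14
104^16 ≡ 14^2 = 196
20 = 16 + 4, so 104^20 ≡ 196·56 ≡ 49 (mod 223)
30·49 = 1470 ≡ 132 (mod 223)
66 ≠ 132, so verification fails.

forged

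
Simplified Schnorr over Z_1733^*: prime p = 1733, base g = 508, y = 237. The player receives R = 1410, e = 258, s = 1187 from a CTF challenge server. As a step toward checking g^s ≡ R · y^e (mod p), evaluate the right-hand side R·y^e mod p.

237^2 = 56169 ≡ 713
237^4 ≡ 713^2 = 508369 ≡ 600
237^8 ≡ 600^2 = 360000 ≡ 1269
237^16 ≡ 1269^2 = 1610361 ≡ 404
237^32 ≡ 404^2 = 163216 ≡ 314
237^64 ≡ 314^2 = 98596 ≡ 1548
237^128 ≡ 1548^2 = 2396304 ≡ 1298
237^256 ≡ 1298^2 = 1684804 ≡ 328
258 = 256 + 2, so 237^258 ≡ 328·713 ≡ 1642 (mod 1733)
R · y^e ≡ 1410·1642 = 2315220 ≡ 1665 (mod 1733)

1665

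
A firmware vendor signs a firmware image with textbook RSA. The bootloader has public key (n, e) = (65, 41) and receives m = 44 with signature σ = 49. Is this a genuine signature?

σ^41 mod 65 = 4
4 ≠ 44, so verification fails.

forged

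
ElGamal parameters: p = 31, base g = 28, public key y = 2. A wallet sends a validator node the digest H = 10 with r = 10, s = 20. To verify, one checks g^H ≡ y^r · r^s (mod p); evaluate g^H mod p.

25

Squares mod 31: 28^1≡28, 28^2≡9, 28^4≡19, 28^8≡20
10 = 8 + 2, so 28^10 ≡ 20·9 ≡ 25 (mod 31)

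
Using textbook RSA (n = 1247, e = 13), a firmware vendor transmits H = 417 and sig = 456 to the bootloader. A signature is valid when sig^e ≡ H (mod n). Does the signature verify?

sig^2 ≡ 456^2 = 207936 ≡ 934
sig^4 ≡ 934^2 = 872356 ≡ 703
sig^8 ≡ 703^2 = 494209 ≡ 397
13 = 8 + 4 + 1, so sig^13 ≡ 397·703·456 ≡ 417 (mod 1247)
417 = H, so the signature checks out.

verifies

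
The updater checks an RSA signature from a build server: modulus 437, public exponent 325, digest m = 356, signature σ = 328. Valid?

no

σ^2 ≡ 328^2 = 107584 ≡ 82
σ^4 ≡ 82^2 = 6724 ≡ 169
σ^8 ≡ 169^2 = 28561 ≡ 156
σ^16 ≡ 156^2 = 24336 ≡ 301
σ^32 ≡ 301^2 = 90601 ≡ 142
σ^64 ≡ 142^2 = 20164 ≡ 62
σ^128 ≡ 62^2 = 3844 ≡ 348
σ^256 ≡ 348^2 = 121104 ≡ 55
325 = 256 + 64 + 4 + 1, so σ^325 ≡ 55·62·169·328 ≡ 81 (mod 437)
σ^325 mod 437 = 81, but m = 356.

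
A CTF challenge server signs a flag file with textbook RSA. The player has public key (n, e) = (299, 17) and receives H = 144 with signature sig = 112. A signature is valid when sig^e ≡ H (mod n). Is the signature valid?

sig^2 ≡ 112^2 = 12544 ≡ 285
sig^4 ≡ 285^2 = 81225 ≡ 196
sig^8 ≡ 196^2 = 38416 ≡ 144
sig^16 ≡ 144^2 = 20736 ≡ 105
17 = 16 + 1, so sig^17 ≡ 105·112 ≡ 99 (mod 299)
99 ≠ 144, so verification fails.

invalid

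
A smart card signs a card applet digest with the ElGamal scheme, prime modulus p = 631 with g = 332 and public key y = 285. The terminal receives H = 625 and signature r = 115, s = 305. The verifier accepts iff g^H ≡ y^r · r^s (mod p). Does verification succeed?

Left side g^H mod p:
Squares mod 631: 332^1≡332, 332^2≡430, 332^4≡17, 332^8≡289, 332^16≡229, 332^32≡68, 332^64≡207, 332^128≡572, 332^256≡326, 332^512≡268
625 = 512 + 64 + 32 + 16 + 1, so 332^625 ≡ 268·207·68·229·332 ≡ 18 (mod 631)
Right side y^r · r^s mod p:
Squares mod 631: 285^1≡285, 285^2≡457, 285^4≡619, 285^8≡144, 285^16≡544, 285^32≡628, 285^64≡9
115 = 64 + 32 + 16 + 2 + 1, so 285^115 ≡ 9·628·544·457·285 ≡ 107 (mod 631)
Squares mod 631: 115^1≡115, 115^2≡605, 115^4≡45, 115^8≡132, 115^16≡387, 115^32≡222, 115^64≡66, 115^128≡570, 115^256≡566
305 = 256 + 32 + 16 + 1, so 115^305 ≡ 566·222·387·115 ≡ 41 (mod 631)
107·41 = 4387 ≡ 601 (mod 631)
18 ≠ 601, so verification fails.

fails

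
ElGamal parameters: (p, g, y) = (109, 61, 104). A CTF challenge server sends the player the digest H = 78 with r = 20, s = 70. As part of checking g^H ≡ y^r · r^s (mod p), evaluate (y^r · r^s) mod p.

38

Squares mod 109: 104^1≡104, 104^2≡25, 104^4≡80, 104^8≡78, 104^16≡89
20 = 16 + 4, so 104^20 ≡ 89·80 ≡ 35 (mod 109)
Squares mod 109: 20^1≡20, 20^2≡73, 20^4≡97, 20^8≡35, 20^16≡26, 20^32≡22, 20^64≡48
70 = 64 + 4 + 2, so 20^70 ≡ 48·97·73 ≡ 26 (mod 109)
y^r · r^s ≡ 35·26 = 910 ≡ 38 (mod 109)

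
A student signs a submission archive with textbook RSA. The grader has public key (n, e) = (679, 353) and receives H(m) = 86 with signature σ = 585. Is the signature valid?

σ^353 mod 679 = 86
86 = H(m), so the signature checks out.

valid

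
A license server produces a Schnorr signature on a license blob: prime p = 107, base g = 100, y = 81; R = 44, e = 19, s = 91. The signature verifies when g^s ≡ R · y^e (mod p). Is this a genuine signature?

g^s mod p:
100^2 = 10000 ≡ 49
100^4 ≡ 49^2 = 2401 ≡ 47
100^8 ≡ 47^2 = 2209 ≡ 69
100^16 ≡ 69^2 = 4761 ≡ 53
100^32 ≡ 53^2 = 2809 ≡ 27
100^64 ≡ 27^2 = 729 ≡ 87
91 = 64 + 16 + 8 + 2 + 1, so 100^91 ≡ 87·53·69·49·100 ≡ 14 (mod 107)
R · y^e mod p:
81^2 = 6561 ≡ 34
81^4 ≡ 34^2 = 1156 ≡ 86
81^8 ≡ 86^2 = 7396 ≡ 13
81^16 ≡ 13^2 = 169 ≡ 62
19 = 16 + 2 + 1, so 81^19 ≡ 62·34·81 ≡ 83 (mod 107)
44·83 = 3652 ≡ 14 (mod 107)
14 ≡ 14 (mod 107); signature holds.

genuine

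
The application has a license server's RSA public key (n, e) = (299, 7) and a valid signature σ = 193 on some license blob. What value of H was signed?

119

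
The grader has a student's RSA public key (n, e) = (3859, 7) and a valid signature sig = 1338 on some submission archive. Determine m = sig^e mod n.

Squares mod 3859: sig^1≡1338, sig^2≡3527, sig^4≡2172
7 = 4 + 2 + 1, so sig^7 ≡ 2172·3527·1338 ≡ 1605 (mod 3859)

1605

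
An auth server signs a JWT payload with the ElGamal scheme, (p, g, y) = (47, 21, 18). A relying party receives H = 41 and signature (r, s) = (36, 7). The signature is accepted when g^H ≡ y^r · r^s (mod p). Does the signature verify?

does not verify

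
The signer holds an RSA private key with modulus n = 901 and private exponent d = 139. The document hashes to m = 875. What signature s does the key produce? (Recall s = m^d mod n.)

Squares mod 901: m^1≡875, m^2≡676, m^4≡169, m^8≡630, m^16≡460, m^32≡766, m^64≡205, m^128≡579
139 = 128 + 8 + 2 + 1, so m^139 ≡ 579·630·676·875 ≡ 427 (mod 901)

427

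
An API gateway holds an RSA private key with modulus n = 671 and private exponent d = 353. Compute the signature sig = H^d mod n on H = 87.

H^2 ≡ 87^2 = 7569 ≡ 188
H^4 ≡ 188^2 = 35344 ≡ 452
H^8 ≡ 452^2 = 204304 ≡ 320
H^16 ≡ 320^2 = 102400 ≡ 408
H^32 ≡ 408^2 = 166464 ≡ 56
H^64 ≡ 56^2 = 3136 ≡ 452
H^128 ≡ 452^2 = 204304 ≡ 320
H^256 ≡ 320^2 = 102400 ≡ 408
353 = 256 + 64 + 32 + 1, so H^353 ≡ 408·452·56·87 ≡ 384 (mod 671)

384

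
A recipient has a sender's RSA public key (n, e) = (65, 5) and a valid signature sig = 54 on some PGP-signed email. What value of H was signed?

19

Squares mod 65: sig^1≡54, sig^2≡56, sig^4≡16
5 = 4 + 1, so sig^5 ≡ 16·54 ≡ 19 (mod 65)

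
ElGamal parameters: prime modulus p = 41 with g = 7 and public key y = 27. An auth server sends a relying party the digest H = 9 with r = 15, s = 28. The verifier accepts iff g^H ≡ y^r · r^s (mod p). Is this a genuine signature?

Left side g^H mod p:
7^2 = 49 ≡ 8
7^4 ≡ 8^2 = 64 ≡ 23
7^8 ≡ 23^2 = 529 ≡ 37
9 = 8 + 1, so 7^9 ≡ 37·7 ≡ 13 (mod 41)
Right side y^r · r^s mod p:
27^2 = 729 ≡ 32
27^4 ≡ 32^2 = 1024 ≡ 40
27^8 ≡ 40^2 = 1600 ≡ 1
15 = 8 + 4 + 2 + 1, so 27^15 ≡ 1·40·32·27 ≡ 38 (mod 41)
15^2 = 225 ≡ 20
15^4 ≡ 20^2 = 400 ≡ 31
15^8 ≡ 31^2 = 961 ≡ 18
15^16 ≡ 18^2 = 324 ≡ 37
28 = 16 + 8 + 4, so 15^28 ≡ 37·18·31 ≡ 23 (mod 41)
38·23 = 874 ≡ 13 (mod 41)
13 ≡ 13 (mod 41), so the signature is genuine.

genuine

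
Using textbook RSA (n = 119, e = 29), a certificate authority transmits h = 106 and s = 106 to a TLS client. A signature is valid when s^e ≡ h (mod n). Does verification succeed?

passes

s^2 ≡ 106^2 = 11236 ≡ 50
s^4 ≡ 50^2 = 2500 ≡ 1
s^8 ≡ 1^2 = 1
s^16 ≡ 1^2 = 1
29 = 16 + 8 + 4 + 1, so s^29 ≡ 1·1·1·106 ≡ 106 (mod 119)
s^29 mod 119 = 106 matches h.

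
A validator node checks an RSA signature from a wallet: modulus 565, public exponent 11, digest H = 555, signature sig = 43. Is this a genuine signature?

forged

sig^2 ≡ 43^2 = 1849 ≡ 154
sig^4 ≡ 154^2 = 23716 ≡ 551
sig^8 ≡ 551^2 = 303601 ≡ 196
11 = 8 + 2 + 1, so sig^11 ≡ 196·154·43 ≡ 107 (mod 565)
The recovered value 107 does not match the digest 555.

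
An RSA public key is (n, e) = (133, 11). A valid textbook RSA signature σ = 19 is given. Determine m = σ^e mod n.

38

σ^2 ≡ 19^2 = 361 ≡ 95
σ^4 ≡ 95^2 = 9025 ≡ 114
σ^8 ≡ 114^2 = 12996 ≡ 95
11 = 8 + 2 + 1, so σ^11 ≡ 95·95·19 ≡ 38 (mod 133)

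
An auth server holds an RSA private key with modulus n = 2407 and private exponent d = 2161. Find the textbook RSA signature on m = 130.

222

Squares mod 2407: m^1≡130, m^2≡51, m^4≡194, m^8≡1531, m^16≡1950, m^32≡1847, m^64≡690, m^128≡1921, m^256≡310, m^512≡2227, m^1024≡1109, m^2048≡2311
2161 = 2048 + 64 + 32 + 16 + 1, so m^2161 ≡ 2311·690·1847·1950·130 ≡ 222 (mod 2407)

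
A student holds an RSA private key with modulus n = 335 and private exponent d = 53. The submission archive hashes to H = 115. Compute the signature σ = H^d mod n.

130

H^53 mod 335 = 130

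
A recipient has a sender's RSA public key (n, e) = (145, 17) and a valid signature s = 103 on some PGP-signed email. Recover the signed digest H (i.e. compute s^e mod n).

123

s^2 ≡ 103^2 = 10609 ≡ 24
s^4 ≡ 24^2 = 576 ≡ 141
s^8 ≡ 141^2 = 19881 ≡ 16
s^16 ≡ 16^2 = 256 ≡ 111
17 = 16 + 1, so s^17 ≡ 111·103 ≡ 123 (mod 145)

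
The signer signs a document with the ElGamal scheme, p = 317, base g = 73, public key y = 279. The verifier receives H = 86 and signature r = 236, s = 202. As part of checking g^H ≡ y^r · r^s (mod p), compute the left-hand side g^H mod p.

Squares mod 317: 73^1≡73, 73^2≡257, 73^4≡113, 73^8≡89, 73^16≡313, 73^32≡16, 73^64≡256
86 = 64 + 16 + 4 + 2, so 73^86 ≡ 256·313·113·257 ≡ 103 (mod 317)

103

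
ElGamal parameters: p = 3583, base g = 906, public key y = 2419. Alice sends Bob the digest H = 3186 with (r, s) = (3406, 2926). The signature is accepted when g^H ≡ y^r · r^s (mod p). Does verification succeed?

Left side g^H mod p:
Squares mod 3583: 906^1≡906, 906^2≡329, 906^4≡751, 906^8≡1470, 906^16≡351, 906^32≡1379, 906^64≡2651, 906^128≡1538, 906^256≡664, 906^512≡187, 906^1024≡2722, 906^2048≡3223
3186 = 2048 + 1024 + 64 + 32 + 16 + 2, so 906^3186 ≡ 3223·2722·2651·1379·351·329 ≡ 2208 (mod 3583)
Right side y^r · r^s mod p:
Squares mod 3583: 2419^1≡2419, 2419^2≡522, 2419^4≡176, 2419^8≡2312, 2419^16≡3091, 2419^32≡2003, 2419^64≡2632, 2419^128≡1485, 2419^256≡1680, 2419^512≡2579, 2419^1024≡1193, 2419^2048≡798
3406 = 2048 + 1024 + 256 + 64 + 8 + 4 + 2, so 2419^3406 ≡ 798·1193·1680·2632·2312·176·522 ≡ 1379 (mod 3583)
Squares mod 3583: 3406^1≡3406, 3406^2≡2665, 3406^4≡719, 3406^8≡1009, 3406^16≡509, 3406^32≡1105, 3406^64≡2805, 3406^128≡3340, 3406^256≡1721, 3406^512≡2283, 3406^1024≡2407, 3406^2048≡3521
2926 = 2048 + 512 + 256 + 64 + 32 + 8 + 4 + 2, so 3406^2926 ≡ 3521·2283·1721·2805·1105·1009·719·2665 ≡ 3225 (mod 3583)
1379·3225 = 4447275 ≡ 772 (mod 3583)
2208 ≠ 772, so verification fails.

fails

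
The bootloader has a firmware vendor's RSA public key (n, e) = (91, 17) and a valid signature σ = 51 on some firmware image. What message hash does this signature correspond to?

25

Squares mod 91: σ^1≡51, σ^2≡53, σ^4≡79, σ^8≡53, σ^16≡79
17 = 16 + 1, so σ^17 ≡ 79·51 ≡ 25 (mod 91)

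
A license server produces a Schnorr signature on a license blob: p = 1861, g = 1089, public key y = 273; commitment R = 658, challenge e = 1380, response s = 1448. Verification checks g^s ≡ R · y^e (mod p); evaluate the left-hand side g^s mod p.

1346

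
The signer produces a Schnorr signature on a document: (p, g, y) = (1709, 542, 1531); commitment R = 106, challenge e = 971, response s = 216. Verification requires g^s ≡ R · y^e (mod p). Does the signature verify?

g^s mod p:
542^2 = 293764 ≡ 1525
542^4 ≡ 1525^2 = 2325625 ≡ 1385
542^8 ≡ 1385^2 = 1918225 ≡ 727
542^16 ≡ 727^2 = 528529 ≡ 448
542^32 ≡ 448^2 = 200704 ≡ 751
542^64 ≡ 751^2 = 564001 ≡ 31
542^128 ≡ 31^2 = 961
216 = 128 + 64 + 16 + 8, so 542^216 ≡ 961·31·448·727 ≡ 1343 (mod 1709)
R · y^e mod p:
1531^2 = 2343961 ≡ 922
1531^4 ≡ 922^2 = 850084 ≡ 711
1531^8 ≡ 711^2 = 505521 ≡ 1366
1531^16 ≡ 1366^2 = 1865956 ≡ 1437
1531^32 ≡ 1437^2 = 2064969 ≡ 497
1531^64 ≡ 497^2 = 247009 ≡ 913
1531^128 ≡ 913^2 = 833569 ≡ 1286
1531^256 ≡ 1286^2 = 1653796 ≡ 1193
1531^512 ≡ 1193^2 = 1423249 ≡ 1361
971 = 512 + 256 + 128 + 64 + 8 + 2 + 1, so 1531^971 ≡ 1361·1193·1286·913·1366·922·1531 ≡ 319 (mod 1709)
106·319 = 33814 ≡ 1343 (mod 1709)
1343 ≡ 1343 (mod 1709); signature holds.

verifies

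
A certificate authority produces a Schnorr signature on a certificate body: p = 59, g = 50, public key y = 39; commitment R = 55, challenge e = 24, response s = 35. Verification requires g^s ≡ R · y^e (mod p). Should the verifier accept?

g^s mod p:
Squares mod 59: 50^1≡50, 50^2≡22, 50^4≡12, 50^8≡26, 50^16≡27, 50^32≡21
35 = 32 + 2 + 1, so 50^35 ≡ 21·22·50 ≡ 31 (mod 59)
R · y^e mod p:
Squares mod 59: 39^1≡39, 39^2≡46, 39^4≡51, 39^8≡5, 39^16≡25
24 = 16 + 8, so 39^24 ≡ 25·5 ≡ 7 (mod 59)
55·7 = 385 ≡ 31 (mod 59)
31 ≡ 31 (mod 59); signature holds.

accept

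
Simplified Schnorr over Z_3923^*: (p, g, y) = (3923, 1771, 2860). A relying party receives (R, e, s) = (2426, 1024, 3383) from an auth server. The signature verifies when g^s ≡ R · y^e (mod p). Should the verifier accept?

reject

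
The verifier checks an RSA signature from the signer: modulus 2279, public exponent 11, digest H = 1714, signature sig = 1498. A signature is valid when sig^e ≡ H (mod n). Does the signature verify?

sig^2 ≡ 1498^2 = 2244004 ≡ 1468
sig^4 ≡ 1468^2 = 2155024 ≡ 1369
sig^8 ≡ 1369^2 = 1874161 ≡ 823
11 = 8 + 2 + 1, so sig^11 ≡ 823·1468·1498 ≡ 565 (mod 2279)
sig^11 mod 2279 = 565, but H = 1714.

does not verify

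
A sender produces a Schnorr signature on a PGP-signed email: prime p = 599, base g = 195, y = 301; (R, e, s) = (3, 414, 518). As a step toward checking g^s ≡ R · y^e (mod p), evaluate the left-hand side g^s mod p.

195^518 mod 599 = 65

65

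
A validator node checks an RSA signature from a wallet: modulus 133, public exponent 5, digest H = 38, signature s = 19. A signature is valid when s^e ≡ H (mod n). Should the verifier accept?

Squares mod 133: s^1≡19, s^2≡95, s^4≡114
5 = 4 + 1, so s^5 ≡ 114·19 ≡ 38 (mod 133)
38 = H, so the signature checks out.

accept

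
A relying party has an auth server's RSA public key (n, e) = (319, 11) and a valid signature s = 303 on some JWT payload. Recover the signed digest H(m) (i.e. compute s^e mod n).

149

Squares mod 319: s^1≡303, s^2≡256, s^4≡141, s^8≡103
11 = 8 + 2 + 1, so s^11 ≡ 103·256·303 ≡ 149 (mod 319)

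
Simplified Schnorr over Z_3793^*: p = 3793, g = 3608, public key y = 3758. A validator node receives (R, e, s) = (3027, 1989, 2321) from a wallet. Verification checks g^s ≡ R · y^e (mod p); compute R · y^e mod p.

534

3758^1989 mod 3793 = 1158
R · y^e ≡ 3027·1158 = 3505266 ≡ 534 (mod 3793)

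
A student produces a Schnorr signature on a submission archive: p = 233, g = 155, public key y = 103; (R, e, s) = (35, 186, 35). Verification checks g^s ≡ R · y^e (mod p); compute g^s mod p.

222

155^35 mod 233 = 222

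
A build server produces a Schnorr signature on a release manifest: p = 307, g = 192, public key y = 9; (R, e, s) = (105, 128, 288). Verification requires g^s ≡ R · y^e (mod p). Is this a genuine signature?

g^s mod p:
192^2 = 36864 ≡ 24
192^4 ≡ 24^2 = 576 ≡ 269
192^8 ≡ 269^2 = 72361 ≡ 216
192^16 ≡ 216^2 = 46656 ≡ 299
192^32 ≡ 299^2 = 89401 ≡ 64
192^64 ≡ 64^2 = 4096 ≡ 105
192^128 ≡ 105^2 = 11025 ≡ 280
192^256 ≡ 280^2 = 78400 ≡ 115
288 = 256 + 32, so 192^288 ≡ 115·64 ≡ 299 (mod 307)
R · y^e mod p:
9^2 = 81
9^4 ≡ 81^2 = 6561 ≡ 114
9^8 ≡ 114^2 = 12996 ≡ 102
9^16 ≡ 102^2 = 10404 ≡ 273
9^32 ≡ 273^2 = 74529 ≡ 235
9^64 ≡ 235^2 = 55225 ≡ 272
9^128 ≡ 272^2 = 73984 ≡ 304
105·304 = 31920 ≡ 299 (mod 307)
299 ≡ 299 (mod 307); signature holds.

genuine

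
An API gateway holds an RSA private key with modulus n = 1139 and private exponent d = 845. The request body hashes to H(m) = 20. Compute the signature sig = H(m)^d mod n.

182

(H(m))^2 ≡ 20^2 = 400
(H(m))^4 ≡ 400^2 = 160000 ≡ 540
(H(m))^8 ≡ 540^2 = 291600 ≡ 16
(H(m))^16 ≡ 16^2 = 256
(H(m))^32 ≡ 256^2 = 65536 ≡ 613
(H(m))^64 ≡ 613^2 = 375769 ≡ 1038
(H(m))^128 ≡ 1038^2 = 1077444 ≡ 1089
(H(m))^256 ≡ 1089^2 = 1185921 ≡ 222
(H(m))^512 ≡ 222^2 = 49284 ≡ 307
845 = 512 + 256 + 64 + 8 + 4 + 1, so (H(m))^845 ≡ 307·222·1038·16·540·20 ≡ 182 (mod 1139)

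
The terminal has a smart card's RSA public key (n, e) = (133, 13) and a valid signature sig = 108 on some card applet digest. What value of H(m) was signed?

129

sig^13 mod 133 = 129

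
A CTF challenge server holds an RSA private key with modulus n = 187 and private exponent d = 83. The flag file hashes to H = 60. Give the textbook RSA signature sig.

15

Squares mod 187: H^1≡60, H^2≡47, H^4≡152, H^8≡103, H^16≡137, H^32≡69, H^64≡86
83 = 64 + 16 + 2 + 1, so H^83 ≡ 86·137·47·60 ≡ 15 (mod 187)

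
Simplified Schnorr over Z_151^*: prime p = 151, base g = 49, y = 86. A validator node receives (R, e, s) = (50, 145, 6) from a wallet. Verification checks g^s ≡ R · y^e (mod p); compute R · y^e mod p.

86^145 mod 151 = 8
R · y^e ≡ 50·8 = 400 ≡ 98 (mod 151)

98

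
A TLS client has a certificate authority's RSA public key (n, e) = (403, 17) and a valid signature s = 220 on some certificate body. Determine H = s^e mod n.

s^17 mod 403 = 363

363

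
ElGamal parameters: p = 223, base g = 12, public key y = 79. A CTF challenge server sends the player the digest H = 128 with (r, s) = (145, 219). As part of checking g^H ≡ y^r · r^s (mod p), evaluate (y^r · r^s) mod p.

143

79^145 mod 223 = 194
145^219 mod 223 = 195
y^r · r^s ≡ 194·195 = 37830 ≡ 143 (mod 223)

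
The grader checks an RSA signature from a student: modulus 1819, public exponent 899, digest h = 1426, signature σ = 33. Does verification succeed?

fails

Squares mod 1819: σ^1≡33, σ^2≡1089, σ^4≡1752, σ^8≡851, σ^16≡239, σ^32≡732, σ^64≡1038, σ^128≡596, σ^256≡511, σ^512≡1004
899 = 512 + 256 + 128 + 2 + 1, so σ^899 ≡ 1004·511·596·1089·33 ≡ 169 (mod 1819)
σ^899 mod 1819 = 169, but h = 1426.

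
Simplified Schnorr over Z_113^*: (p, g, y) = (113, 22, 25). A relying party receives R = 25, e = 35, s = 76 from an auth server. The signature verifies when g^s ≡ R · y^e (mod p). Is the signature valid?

g^s mod p:
22^2 = 484 ≡ 32
22^4 ≡ 32^2 = 1024 ≡ 7
22^8 ≡ 7^2 = 49
22^16 ≡ 49^2 = 2401 ≡ 28
22^32 ≡ 28^2 = 784 ≡ 106
22^64 ≡ 106^2 = 11236 ≡ 49
76 = 64 + 8 + 4, so 22^76 ≡ 49·49·7 ≡ 83 (mod 113)
R · y^e mod p:
25^2 = 625 ≡ 60
25^4 ≡ 60^2 = 3600 ≡ 97
25^8 ≡ 97^2 = 9409 ≡ 30
25^16 ≡ 30^2 = 900 ≡ 109
25^32 ≡ 109^2 = 11881 ≡ 16
35 = 32 + 2 + 1, so 25^35 ≡ 16·60·25 ≡ 44 (mod 113)
25·44 = 1100 ≡ 83 (mod 113)
83 ≡ 83 (mod 113); signature holds.

valid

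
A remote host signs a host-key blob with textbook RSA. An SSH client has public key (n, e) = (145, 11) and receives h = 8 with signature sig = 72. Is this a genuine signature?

sig^2 ≡ 72^2 = 5184 ≡ 109
sig^4 ≡ 109^2 = 11881 ≡ 136
sig^8 ≡ 136^2 = 18496 ≡ 81
11 = 8 + 2 + 1, so sig^11 ≡ 81·109·72 ≡ 8 (mod 145)
sig^11 mod 145 = 8 matches h.

genuine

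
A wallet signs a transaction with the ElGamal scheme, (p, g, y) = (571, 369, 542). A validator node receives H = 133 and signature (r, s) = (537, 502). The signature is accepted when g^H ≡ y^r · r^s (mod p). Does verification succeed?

Left side g^H mod p:
Squares mod 571: 369^1≡369, 369^2≡263, 369^4≡78, 369^8≡374, 369^16≡552, 369^32≡361, 369^64≡133, 369^128≡559
133 = 128 + 4 + 1, so 369^133 ≡ 559·78·369 ≡ 71 (mod 571)
Right side y^r · r^s mod p:
Squares mod 571: 542^1≡542, 542^2≡270, 542^4≡383, 542^8≡513, 542^16≡509, 542^32≡418, 542^64≡569, 542^128≡4, 542^256≡16, 542^512≡256
537 = 512 + 16 + 8 + 1, so 542^537 ≡ 256·509·513·542 ≡ 401 (mod 571)
Squares mod 571: 537^1≡537, 537^2≡14, 537^4≡196, 537^8≡159, 537^16≡157, 537^32≡96, 537^64≡80, 537^128≡119, 537^256≡457
502 = 256 + 128 + 64 + 32 + 16 + 4 + 2, so 537^502 ≡ 457·119·80·96·157·196·14 ≡ 406 (mod 571)
401·406 = 162806 ≡ 71 (mod 571)
71 ≡ 71 (mod 571), so the signature is genuine.

passes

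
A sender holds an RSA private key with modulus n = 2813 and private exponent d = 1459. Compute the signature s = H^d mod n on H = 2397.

H^2 ≡ 2397^2 = 5745609 ≡ 1463
H^4 ≡ 1463^2 = 2140369 ≡ 2489
H^8 ≡ 2489^2 = 6195121 ≡ 895
H^16 ≡ 895^2 = 801025 ≡ 2133
H^32 ≡ 2133^2 = 4549689 ≡ 1068
H^64 ≡ 1068^2 = 1140624 ≡ 1359
H^128 ≡ 1359^2 = 1846881 ≡ 1553
H^256 ≡ 1553^2 = 2411809 ≡ 1068
H^512 ≡ 1068^2 = 1140624 ≡ 1359
H^1024 ≡ 1359^2 = 1846881 ≡ 1553
1459 = 1024 + 256 + 128 + 32 + 16 + 2 + 1, so H^1459 ≡ 1553·1068·1553·1068·2133·1463·2397 ≡ 1291 (mod 2813)

1291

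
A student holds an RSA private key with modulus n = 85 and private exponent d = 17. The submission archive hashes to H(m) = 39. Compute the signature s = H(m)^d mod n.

Squares mod 85: (H(m))^1≡39, (H(m))^2≡76, (H(m))^4≡81, (H(m))^8≡16, (H(m))^16≡1
17 = 16 + 1, so (H(m))^17 ≡ 1·39 ≡ 39 (mod 85)

39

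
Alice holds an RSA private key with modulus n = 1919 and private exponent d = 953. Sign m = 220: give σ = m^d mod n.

26

m^2 ≡ 220^2 = 48400 ≡ 425
m^4 ≡ 425^2 = 180625 ≡ 239
m^8 ≡ 239^2 = 57121 ≡ 1470
m^16 ≡ 1470^2 = 2160900 ≡ 106
m^32 ≡ 106^2 = 11236 ≡ 1641
m^64 ≡ 1641^2 = 2692881 ≡ 524
m^128 ≡ 524^2 = 274576 ≡ 159
m^256 ≡ 159^2 = 25281 ≡ 334
m^512 ≡ 334^2 = 111556 ≡ 254
953 = 512 + 256 + 128 + 32 + 16 + 8 + 1, so m^953 ≡ 254·334·159·1641·106·1470·220 ≡ 26 (mod 1919)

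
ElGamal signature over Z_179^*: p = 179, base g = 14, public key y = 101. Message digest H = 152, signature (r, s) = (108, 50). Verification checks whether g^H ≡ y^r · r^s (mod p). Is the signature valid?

valid

Left side g^H mod p:
14^2 = 196 ≡ 17
14^4 ≡ 17^2 = 289 ≡ 110
14^8 ≡ 110^2 = 12100 ≡ 107
14^16 ≡ 107^2 = 11449 ≡ 172
14^32 ≡ 172^2 = 29584 ≡ 49
14^64 ≡ 49^2 = 2401 ≡ 74
14^128 ≡ 74^2 = 5476 ≡ 106
152 = 128 + 16 + 8, so 14^152 ≡ 106·172·107 ≡ 82 (mod 179)
Right side y^r · r^s mod p:
101^2 = 10201 ≡ 177
101^4 ≡ 177^2 = 31329 ≡ 4
101^8 ≡ 4^2 = 16
101^16 ≡ 16^2 = 256 ≡ 77
101^32 ≡ 77^2 = 5929 ≡ 22
101^64 ≡ 22^2 = 484 ≡ 126
108 = 64 + 32 + 8 + 4, so 101^108 ≡ 126·22·16·4 ≡ 19 (mod 179)
108^2 = 11664 ≡ 29
108^4 ≡ 29^2 = 841 ≡ 125
108^8 ≡ 125^2 = 15625 ≡ 52
108^16 ≡ 52^2 = 2704 ≡ 19
108^32 ≡ 19^2 = 361 ≡ 3
50 = 32 + 16 + 2, so 108^50 ≡ 3·19·29 ≡ 42 (mod 179)
19·42 = 798 ≡ 82 (mod 179)
82 ≡ 82 (mod 179), so the signature is genuine.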